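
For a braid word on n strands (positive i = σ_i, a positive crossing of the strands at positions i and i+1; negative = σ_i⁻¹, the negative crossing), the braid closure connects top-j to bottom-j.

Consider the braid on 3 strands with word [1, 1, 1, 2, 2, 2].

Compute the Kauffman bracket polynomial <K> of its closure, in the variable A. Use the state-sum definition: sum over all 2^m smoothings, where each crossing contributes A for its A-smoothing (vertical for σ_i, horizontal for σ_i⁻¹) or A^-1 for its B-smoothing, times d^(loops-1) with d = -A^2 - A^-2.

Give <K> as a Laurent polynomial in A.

Braid: s1 s1 s1 s2 s2 s2 on 3 strands, 6 crossings.
Writhe w = (#positive) - (#negative) = 6 - 0 = 6.
Enumerate smoothing states for the bracket polynomial. There are 2^6 = 64 states.
Smooth each crossing (0=||, 1=⌣⌢); contribution A^(Σ sign_k(1-2s_k)) * d^(L-1).
Tabulate the states by total A-exponent and number of loops L (A-exp: L × count):
  A^6: L=3 ×1
  A^4: L=2 ×6
  A^2: L=1 ×9, L=3 ×6
  A^0: L=2 ×18, L=4 ×2
  A^-2: L=3 ×15
  A^-4: L=4 ×6
  A^-6: L=5 ×1
Each group contributes A^e * Σ count * d^(L-1):
Powers of d = -A^2 - A^-2: d^2 = A^4 + 2 + A^-4; d^3 = -A^6 - 3*A^2 - 3*A^-2 - A^-6; d^4 = A^8 + 4*A^4 + 6 + 4*A^-4 + A^-8.
  A^6 * (d^2) = A^10 + 2*A^6 + A^2
  A^4 * (6*d) = -6*A^6 - 6*A^2
  A^2 * (9 + 6*d^2) = 6*A^6 + 21*A^2 + 6*A^-2
  A^0 * (18*d + 2*d^3) = -2*A^6 - 24*A^2 - 24*A^-2 - 2*A^-6
  A^-2 * (15*d^2) = 15*A^2 + 30*A^-2 + 15*A^-6
  A^-4 * (6*d^3) = -6*A^2 - 18*A^-2 - 18*A^-6 - 6*A^-10
  A^-6 * (d^4) = A^2 + 4*A^-2 + 6*A^-6 + 4*A^-10 + A^-14
Summing the groups: <K> = A^10 + 2*A^2 - 2*A^-2 + A^-6 - 2*A^-10 + A^-14

Answer: A^10 + 2*A^2 - 2*A^-2 + A^-6 - 2*A^-10 + A^-14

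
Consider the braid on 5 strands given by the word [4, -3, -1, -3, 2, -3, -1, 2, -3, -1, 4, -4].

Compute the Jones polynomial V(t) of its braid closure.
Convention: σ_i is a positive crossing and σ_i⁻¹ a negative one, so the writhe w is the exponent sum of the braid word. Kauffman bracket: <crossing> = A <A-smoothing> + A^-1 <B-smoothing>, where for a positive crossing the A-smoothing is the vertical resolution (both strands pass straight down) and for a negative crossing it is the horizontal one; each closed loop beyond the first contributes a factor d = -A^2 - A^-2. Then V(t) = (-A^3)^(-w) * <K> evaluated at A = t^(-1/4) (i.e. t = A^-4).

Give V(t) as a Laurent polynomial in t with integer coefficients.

The presented braid s4 s3^-1 s1^-1 s3^-1 s2 s3^-1 s1^-1 s2 s3^-1 s1^-1 s4 s4^-1 on 5 strands reduces by inverse Markov moves (closure unchanged at each step):
  Deconjugate: the word is γ·β·γ⁻¹ with γ = s4 (prefix) and γ⁻¹ = s4^-1 (suffix); strip both.
  Destabilize: the word has the form β·s4 where s4 occurs only as the final letter (β ∈ B_4); drop it and the last strand → 4 strands.
Reduced to β = s3^-1 s1^-1 s3^-1 s2 s3^-1 s1^-1 s2 s3^-1 s1^-1 on 4 strands, 9 crossings.
Compute on β:
Braid: s3^-1 s1^-1 s3^-1 s2 s3^-1 s1^-1 s2 s3^-1 s1^-1 on 4 strands, 9 crossings.
Writhe w = (#positive) - (#negative) = 2 - 7 = -5.
State-sum expansion of <K>. There are 2^9 = 512 states.
For each crossing: s=0 is the vertical smoothing, s=1 horizontal. Crossing k contributes A^(sign_k * (1 - 2*s_k)); loop factor d = -A^2 - A^-2.
Tabulate the states by total A-exponent and number of loops L (A-exp: L × count):
  A^9: L=7 ×1
  A^7: L=6 ×9
  A^5: L=5 ×36
  A^3: L=4 ×83, L=6 ×1
  A^1: L=3 ×118, L=5 ×8
  A^-1: L=2 ×100, L=4 ×26
  A^-3: L=1 ×41, L=3 ×42, L=5 ×1
  A^-5: L=2 ×31, L=4 ×5
  A^-7: L=3 ×9
  A^-9: L=4 ×1
Each group contributes A^e * Σ count * d^(L-1):
Powers of d = -A^2 - A^-2: d^2 = A^4 + 2 + A^-4; d^3 = -A^6 - 3*A^2 - 3*A^-2 - A^-6; d^4 = A^8 + 4*A^4 + 6 + 4*A^-4 + A^-8; d^5 = -A^10 - 5*A^6 - 10*A^2 - 10*A^-2 - 5*A^-6 - A^-10; d^6 = A^12 + 6*A^8 + 15*A^4 + 20 + 15*A^-4 + 6*A^-8 + A^-12.
  A^9 * (d^6) = A^21 + 6*A^17 + 15*A^13 + 20*A^9 + 15*A^5 + 6*A + A^-3
  A^7 * (9*d^5) = -9*A^17 - 45*A^13 - 90*A^9 - 90*A^5 - 45*A - 9*A^-3
  A^5 * (36*d^4) = 36*A^13 + 144*A^9 + 216*A^5 + 144*A + 36*A^-3
  A^3 * (83*d^3 + d^5) = -A^13 - 88*A^9 - 259*A^5 - 259*A - 88*A^-3 - A^-7
  A^1 * (118*d^2 + 8*d^4) = 8*A^9 + 150*A^5 + 284*A + 150*A^-3 + 8*A^-7
  A^-1 * (100*d + 26*d^3) = -26*A^5 - 178*A - 178*A^-3 - 26*A^-7
  A^-3 * (41 + 42*d^2 + d^4) = A^5 + 46*A + 131*A^-3 + 46*A^-7 + A^-11
  A^-5 * (31*d + 5*d^3) = -5*A - 46*A^-3 - 46*A^-7 - 5*A^-11
  A^-7 * (9*d^2) = 9*A^-3 + 18*A^-7 + 9*A^-11
  A^-9 * (d^3) = -A^-3 - 3*A^-7 - 3*A^-11 - A^-15
Summing the groups: <K> = A^21 - 3*A^17 + 5*A^13 - 6*A^9 + 7*A^5 - 7*A + 5*A^-3 - 4*A^-7 + 2*A^-11 - A^-15
Normalise by the writhe: (-A^3)^(-w) = (-A^3)^(5) = -A^15, so f(A) = -A^15 * <K> = -A^36 + 3*A^32 - 5*A^28 + 6*A^24 - 7*A^20 + 7*A^16 - 5*A^12 + 4*A^8 - 2*A^4 + 1.
Substitute A = t^(-1/4), i.e. A^e → t^(-e/4): V(t) = 1 - 2*t^-1 + 4*t^-2 - 5*t^-3 + 7*t^-4 - 7*t^-5 + 6*t^-6 - 5*t^-7 + 3*t^-8 - t^-9

Answer: 1 - 2*t^-1 + 4*t^-2 - 5*t^-3 + 7*t^-4 - 7*t^-5 + 6*t^-6 - 5*t^-7 + 3*t^-8 - t^-9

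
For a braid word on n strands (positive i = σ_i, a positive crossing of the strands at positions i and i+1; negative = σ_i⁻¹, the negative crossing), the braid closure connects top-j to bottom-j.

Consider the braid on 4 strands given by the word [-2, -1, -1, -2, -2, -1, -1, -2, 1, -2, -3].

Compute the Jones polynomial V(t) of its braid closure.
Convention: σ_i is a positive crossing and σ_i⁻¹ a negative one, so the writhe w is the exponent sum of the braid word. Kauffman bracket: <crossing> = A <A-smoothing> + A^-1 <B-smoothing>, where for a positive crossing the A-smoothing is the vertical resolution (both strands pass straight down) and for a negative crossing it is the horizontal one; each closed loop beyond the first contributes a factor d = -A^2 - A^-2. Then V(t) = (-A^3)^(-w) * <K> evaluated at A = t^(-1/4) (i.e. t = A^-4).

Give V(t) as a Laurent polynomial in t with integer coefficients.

t^-3 + t^-6 - t^-7 + t^-8 - t^-9 + t^-10 - t^-11

Derivation:
The presented braid s2^-1 s1^-1 s1^-1 s2^-1 s2^-1 s1^-1 s1^-1 s2^-1 s1 s2^-1 s3^-1 on 4 strands reduces by inverse Markov moves (closure unchanged at each step):
  Destabilize: the word has the form β·s3^-1 where s3^-1 occurs only as the final letter (β ∈ B_3); drop it and the last strand → 3 strands.
Reduced to β = s2^-1 s1^-1 s1^-1 s2^-1 s2^-1 s1^-1 s1^-1 s2^-1 s1 s2^-1 on 3 strands, 10 crossings.
Compute on β:
Braid: s2^-1 s1^-1 s1^-1 s2^-1 s2^-1 s1^-1 s1^-1 s2^-1 s1 s2^-1 on 3 strands, 10 crossings.
Writhe w = (#positive) - (#negative) = 1 - 9 = -8.
State-sum expansion of <K>. There are 2^10 = 1024 states.
For each crossing: s=0 is the vertical smoothing, s=1 horizontal. Crossing k contributes A^(sign_k * (1 - 2*s_k)); loop factor d = -A^2 - A^-2.
Tabulate the states by total A-exponent and number of loops L (A-exp: L × count):
  A^10: L=6 ×1
  A^8: L=5 ×10
  A^6: L=4 ×41, L=6 ×4
  A^4: L=3 ×86, L=5 ×34
  A^2: L=2 ×92, L=4 ×114, L=6 ×4
  A^0: L=1 ×40, L=3 ×185, L=5 ×27
  A^-2: L=2 ×142, L=4 ×67, L=6 ×1
  A^-4: L=1 ×40, L=3 ×76, L=5 ×4
  A^-6: L=2 ×39, L=4 ×6
  A^-8: L=1 ×5, L=3 ×5
  A^-10: L=2 ×1
Each group contributes A^e * Σ count * d^(L-1):
Powers of d = -A^2 - A^-2: d^2 = A^4 + 2 + A^-4; d^3 = -A^6 - 3*A^2 - 3*A^-2 - A^-6; d^4 = A^8 + 4*A^4 + 6 + 4*A^-4 + A^-8; d^5 = -A^10 - 5*A^6 - 10*A^2 - 10*A^-2 - 5*A^-6 - A^-10.
  A^10 * (d^5) = -A^20 - 5*A^16 - 10*A^12 - 10*A^8 - 5*A^4 - 1
  A^8 * (10*d^4) = 10*A^16 + 40*A^12 + 60*A^8 + 40*A^4 + 10
  A^6 * (41*d^3 + 4*d^5) = -4*A^16 - 61*A^12 - 163*A^8 - 163*A^4 - 61 - 4*A^-4
  A^4 * (86*d^2 + 34*d^4) = 34*A^12 + 222*A^8 + 376*A^4 + 222 + 34*A^-4
  A^2 * (92*d + 114*d^3 + 4*d^5) = -4*A^12 - 134*A^8 - 474*A^4 - 474 - 134*A^-4 - 4*A^-8
  A^0 * (40 + 185*d^2 + 27*d^4) = 27*A^8 + 293*A^4 + 572 + 293*A^-4 + 27*A^-8
  A^-2 * (142*d + 67*d^3 + d^5) = -A^8 - 72*A^4 - 353 - 353*A^-4 - 72*A^-8 - A^-12
  A^-4 * (40 + 76*d^2 + 4*d^4) = 4*A^4 + 92 + 216*A^-4 + 92*A^-8 + 4*A^-12
  A^-6 * (39*d + 6*d^3) = -6 - 57*A^-4 - 57*A^-8 - 6*A^-12
  A^-8 * (5 + 5*d^2) = 5*A^-4 + 15*A^-8 + 5*A^-12
  A^-10 * (d) = -A^-8 - A^-12
Summing the groups: <K> = -A^20 + A^16 - A^12 + A^8 - A^4 + 1 + A^-12
Normalise by the writhe: (-A^3)^(-w) = (-A^3)^(8) = A^24, so f(A) = A^24 * <K> = -A^44 + A^40 - A^36 + A^32 - A^28 + A^24 + A^12.
Substitute A = t^(-1/4), i.e. A^e → t^(-e/4): V(t) = t^-3 + t^-6 - t^-7 + t^-8 - t^-9 + t^-10 - t^-11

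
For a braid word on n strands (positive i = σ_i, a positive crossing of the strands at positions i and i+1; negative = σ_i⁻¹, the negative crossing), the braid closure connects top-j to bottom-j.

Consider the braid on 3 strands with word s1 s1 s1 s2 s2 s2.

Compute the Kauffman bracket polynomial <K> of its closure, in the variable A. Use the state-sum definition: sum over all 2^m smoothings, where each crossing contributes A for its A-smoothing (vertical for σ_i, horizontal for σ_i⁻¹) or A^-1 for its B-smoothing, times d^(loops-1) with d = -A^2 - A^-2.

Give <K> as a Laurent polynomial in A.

A^10 + 2*A^2 - 2*A^-2 + A^-6 - 2*A^-10 + A^-14

Derivation:
Braid: s1 s1 s1 s2 s2 s2 on 3 strands, 6 crossings.
Writhe w = (#positive) - (#negative) = 6 - 0 = 6.
State-sum expansion of <K>. There are 2^6 = 64 states.
Each crossing splits two ways (0=vertical, 1=horizontal). The state's weight is A^(#A-smoothings - #B-smoothings) * d^(loops - 1).
Tabulate the states by total A-exponent and number of loops L (A-exp: L × count):
  A^6: L=3 ×1
  A^4: L=2 ×6
  A^2: L=1 ×9, L=3 ×6
  A^0: L=2 ×18, L=4 ×2
  A^-2: L=3 ×15
  A^-4: L=4 ×6
  A^-6: L=5 ×1
Each group contributes A^e * Σ count * d^(L-1):
Powers of d = -A^2 - A^-2: d^2 = A^4 + 2 + A^-4; d^3 = -A^6 - 3*A^2 - 3*A^-2 - A^-6; d^4 = A^8 + 4*A^4 + 6 + 4*A^-4 + A^-8.
  A^6 * (d^2) = A^10 + 2*A^6 + A^2
  A^4 * (6*d) = -6*A^6 - 6*A^2
  A^2 * (9 + 6*d^2) = 6*A^6 + 21*A^2 + 6*A^-2
  A^0 * (18*d + 2*d^3) = -2*A^6 - 24*A^2 - 24*A^-2 - 2*A^-6
  A^-2 * (15*d^2) = 15*A^2 + 30*A^-2 + 15*A^-6
  A^-4 * (6*d^3) = -6*A^2 - 18*A^-2 - 18*A^-6 - 6*A^-10
  A^-6 * (d^4) = A^2 + 4*A^-2 + 6*A^-6 + 4*A^-10 + A^-14
Summing the groups: <K> = A^10 + 2*A^2 - 2*A^-2 + A^-6 - 2*A^-10 + A^-14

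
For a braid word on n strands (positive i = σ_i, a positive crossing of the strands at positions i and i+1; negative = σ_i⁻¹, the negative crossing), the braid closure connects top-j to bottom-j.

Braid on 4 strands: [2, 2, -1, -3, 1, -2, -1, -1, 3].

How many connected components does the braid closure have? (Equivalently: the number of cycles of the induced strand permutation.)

3

Derivation:
Track the strand permutation on 4 strands, starting from identity.
  step 1: s2 swaps positions 2,3 -> [1 3 2 4]
  step 2: s2 swaps positions 2,3 -> [1 2 3 4]
  step 3: s1^-1 swaps positions 1,2 -> [2 1 3 4]
  step 4: s3^-1 swaps positions 3,4 -> [2 1 4 3]
  step 5: s1 swaps positions 1,2 -> [1 2 4 3]
  step 6: s2^-1 swaps positions 2,3 -> [1 4 2 3]
  step 7: s1^-1 swaps positions 1,2 -> [4 1 2 3]
  step 8: s1^-1 swaps positions 1,2 -> [1 4 2 3]
  step 9: s3 swaps positions 3,4 -> [1 4 3 2]
Final permutation (position -> original strand): [1 4 3 2]
Closure components = cycle count of this permutation = 3.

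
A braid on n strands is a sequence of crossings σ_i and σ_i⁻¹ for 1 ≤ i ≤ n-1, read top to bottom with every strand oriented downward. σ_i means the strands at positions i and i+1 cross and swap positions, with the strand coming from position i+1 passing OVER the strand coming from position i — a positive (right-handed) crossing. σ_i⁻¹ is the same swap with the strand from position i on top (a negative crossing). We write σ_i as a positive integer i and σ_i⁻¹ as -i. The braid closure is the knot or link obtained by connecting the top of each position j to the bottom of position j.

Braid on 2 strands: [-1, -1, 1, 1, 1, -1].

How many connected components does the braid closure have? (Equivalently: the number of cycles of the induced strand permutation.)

2

Derivation:
Track the strand permutation on 2 strands, starting from identity.
  step 1: s1^-1 swaps positions 1,2 -> [2 1]
  step 2: s1^-1 swaps positions 1,2 -> [1 2]
  step 3: s1 swaps positions 1,2 -> [2 1]
  step 4: s1 swaps positions 1,2 -> [1 2]
  step 5: s1 swaps positions 1,2 -> [2 1]
  step 6: s1^-1 swaps positions 1,2 -> [1 2]
Final permutation (position -> original strand): [1 2]
Closure components = cycle count of this permutation = 2.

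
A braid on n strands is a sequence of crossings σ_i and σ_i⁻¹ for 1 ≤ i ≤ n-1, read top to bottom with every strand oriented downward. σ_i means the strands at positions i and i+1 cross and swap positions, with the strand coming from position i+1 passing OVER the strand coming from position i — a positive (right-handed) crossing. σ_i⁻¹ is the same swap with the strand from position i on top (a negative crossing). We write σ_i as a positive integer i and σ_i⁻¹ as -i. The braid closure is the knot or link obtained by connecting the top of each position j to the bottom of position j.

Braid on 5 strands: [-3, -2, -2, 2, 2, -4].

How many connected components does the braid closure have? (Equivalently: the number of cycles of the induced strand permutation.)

3

Derivation:
Track the strand permutation on 5 strands, starting from identity.
  step 1: s3^-1 swaps positions 3,4 -> [1 2 4 3 5]
  step 2: s2^-1 swaps positions 2,3 -> [1 4 2 3 5]
  step 3: s2^-1 swaps positions 2,3 -> [1 2 4 3 5]
  step 4: s2 swaps positions 2,3 -> [1 4 2 3 5]
  step 5: s2 swaps positions 2,3 -> [1 2 4 3 5]
  step 6: s4^-1 swaps positions 4,5 -> [1 2 4 5 3]
Final permutation (position -> original strand): [1 2 4 5 3]
Closure components = cycle count of this permutation = 3.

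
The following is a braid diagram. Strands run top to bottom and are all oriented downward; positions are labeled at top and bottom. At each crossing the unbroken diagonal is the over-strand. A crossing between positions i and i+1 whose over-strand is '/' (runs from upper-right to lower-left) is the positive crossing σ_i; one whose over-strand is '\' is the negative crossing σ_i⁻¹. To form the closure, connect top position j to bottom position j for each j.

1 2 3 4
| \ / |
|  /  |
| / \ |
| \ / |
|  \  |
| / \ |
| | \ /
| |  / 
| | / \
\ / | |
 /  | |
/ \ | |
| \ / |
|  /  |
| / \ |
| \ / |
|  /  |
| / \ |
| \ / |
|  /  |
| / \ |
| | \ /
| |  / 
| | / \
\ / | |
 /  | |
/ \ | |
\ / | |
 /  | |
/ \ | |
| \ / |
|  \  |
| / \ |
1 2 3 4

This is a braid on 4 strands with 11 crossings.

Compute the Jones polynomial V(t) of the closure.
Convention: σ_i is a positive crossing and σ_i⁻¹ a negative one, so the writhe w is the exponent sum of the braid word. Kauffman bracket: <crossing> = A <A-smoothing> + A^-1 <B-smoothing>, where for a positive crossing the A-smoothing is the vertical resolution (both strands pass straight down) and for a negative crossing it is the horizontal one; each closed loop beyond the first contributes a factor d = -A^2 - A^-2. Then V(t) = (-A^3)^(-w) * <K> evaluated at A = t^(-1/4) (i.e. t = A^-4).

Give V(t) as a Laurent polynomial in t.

t^10 - 3*t^9 + 4*t^8 - 6*t^7 + 6*t^6 - 5*t^5 + 5*t^4 - 2*t^3 + t^2

Derivation:
Reading the diagram top to bottom ('/'-over between positions i,i+1 = s_i, '\'-over = s_i^-1): braid word = s2 s2^-1 s3 s1 s2 s2 s2 s3 s1 s1 s2^-1.
The presented braid s2 s2^-1 s3 s1 s2 s2 s2 s3 s1 s1 s2^-1 on 4 strands reduces by inverse Markov moves (closure unchanged at each step):
  Deconjugate: the word is γ·β·γ⁻¹ with γ = s2 (prefix) and γ⁻¹ = s2^-1 (suffix); strip both.
Reduced to β = s2^-1 s3 s1 s2 s2 s2 s3 s1 s1 on 4 strands, 9 crossings.
Compute on β:
Braid: s2^-1 s3 s1 s2 s2 s2 s3 s1 s1 on 4 strands, 9 crossings.
Writhe w = (#positive) - (#negative) = 8 - 1 = 7.
Computing the Kauffman bracket via state sum. There are 2^9 = 512 states.
For each crossing: s=0 is the vertical smoothing, s=1 horizontal. Crossing k contributes A^(sign_k * (1 - 2*s_k)); loop factor d = -A^2 - A^-2.
Tabulate the states by total A-exponent and number of loops L (A-exp: L × count):
  A^9: L=3 ×1
  A^7: L=2 ×5, L=4 ×4
  A^5: L=1 ×6, L=3 ×27, L=5 ×3
  A^3: L=2 ×57, L=4 ×26, L=6 ×1
  A^1: L=1 ×39, L=3 ×77, L=5 ×10
  A^-1: L=2 ×81, L=4 ×44, L=6 ×1
  A^-3: L=3 ×73, L=5 ×11
  A^-5: L=4 ×35, L=6 ×1
  A^-7: L=5 ×9
  A^-9: L=6 ×1
Each group contributes A^e * Σ count * d^(L-1):
Powers of d = -A^2 - A^-2: d^2 = A^4 + 2 + A^-4; d^3 = -A^6 - 3*A^2 - 3*A^-2 - A^-6; d^4 = A^8 + 4*A^4 + 6 + 4*A^-4 + A^-8; d^5 = -A^10 - 5*A^6 - 10*A^2 - 10*A^-2 - 5*A^-6 - A^-10.
  A^9 * (d^2) = A^13 + 2*A^9 + A^5
  A^7 * (5*d + 4*d^3) = -4*A^13 - 17*A^9 - 17*A^5 - 4*A
  A^5 * (6 + 27*d^2 + 3*d^4) = 3*A^13 + 39*A^9 + 78*A^5 + 39*A + 3*A^-3
  A^3 * (57*d + 26*d^3 + d^5) = -A^13 - 31*A^9 - 145*A^5 - 145*A - 31*A^-3 - A^-7
  A^1 * (39 + 77*d^2 + 10*d^4) = 10*A^9 + 117*A^5 + 253*A + 117*A^-3 + 10*A^-7
  A^-1 * (81*d + 44*d^3 + d^5) = -A^9 - 49*A^5 - 223*A - 223*A^-3 - 49*A^-7 - A^-11
  A^-3 * (73*d^2 + 11*d^4) = 11*A^5 + 117*A + 212*A^-3 + 117*A^-7 + 11*A^-11
  A^-5 * (35*d^3 + d^5) = -A^5 - 40*A - 115*A^-3 - 115*A^-7 - 40*A^-11 - A^-15
  A^-7 * (9*d^4) = 9*A + 36*A^-3 + 54*A^-7 + 36*A^-11 + 9*A^-15
  A^-9 * (d^5) = -A - 5*A^-3 - 10*A^-7 - 10*A^-11 - 5*A^-15 - A^-19
Summing the groups: <K> = -A^13 + 2*A^9 - 5*A^5 + 5*A - 6*A^-3 + 6*A^-7 - 4*A^-11 + 3*A^-15 - A^-19
Normalise by the writhe: (-A^3)^(-w) = (-A^3)^(-7) = -A^-21, so f(A) = -A^-21 * <K> = A^-8 - 2*A^-12 + 5*A^-16 - 5*A^-20 + 6*A^-24 - 6*A^-28 + 4*A^-32 - 3*A^-36 + A^-40.
Substitute A = t^(-1/4), i.e. A^e → t^(-e/4): V(t) = t^10 - 3*t^9 + 4*t^8 - 6*t^7 + 6*t^6 - 5*t^5 + 5*t^4 - 2*t^3 + t^2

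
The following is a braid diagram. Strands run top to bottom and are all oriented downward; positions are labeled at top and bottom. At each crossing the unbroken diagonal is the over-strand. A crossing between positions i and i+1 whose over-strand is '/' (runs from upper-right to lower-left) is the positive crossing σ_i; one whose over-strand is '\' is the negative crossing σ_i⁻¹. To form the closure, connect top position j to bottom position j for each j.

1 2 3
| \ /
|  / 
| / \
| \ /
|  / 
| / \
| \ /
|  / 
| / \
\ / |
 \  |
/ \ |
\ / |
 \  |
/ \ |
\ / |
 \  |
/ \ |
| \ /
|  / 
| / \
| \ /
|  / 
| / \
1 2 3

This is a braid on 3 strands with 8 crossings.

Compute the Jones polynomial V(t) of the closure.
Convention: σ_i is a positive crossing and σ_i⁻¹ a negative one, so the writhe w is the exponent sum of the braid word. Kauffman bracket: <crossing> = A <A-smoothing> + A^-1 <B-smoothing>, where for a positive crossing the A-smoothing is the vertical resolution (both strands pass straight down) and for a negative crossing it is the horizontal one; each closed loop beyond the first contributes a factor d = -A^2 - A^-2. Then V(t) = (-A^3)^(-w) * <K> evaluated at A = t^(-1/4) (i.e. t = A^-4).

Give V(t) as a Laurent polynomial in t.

Reading the diagram top to bottom ('/'-over between positions i,i+1 = s_i, '\'-over = s_i^-1): braid word = s2 s2 s2 s1^-1 s1^-1 s1^-1 s2 s2.
Braid: s2 s2 s2 s1^-1 s1^-1 s1^-1 s2 s2 on 3 strands, 8 crossings.
Writhe w = (#positive) - (#negative) = 5 - 3 = 2.
Computing the Kauffman bracket via state sum. There are 2^8 = 256 states.
Each crossing splits two ways (0=vertical, 1=horizontal). The state's weight is A^(#A-smoothings - #B-smoothings) * d^(loops - 1).
Tabulate the states by total A-exponent and number of loops L (A-exp: L × count):
  A^8: L=4 ×1
  A^6: L=3 ×8
  A^4: L=2 ×18, L=4 ×10
  A^2: L=1 ×15, L=3 ×31, L=5 ×10
  A^0: L=2 ×35, L=4 ×30, L=6 ×5
  A^-2: L=3 ×40, L=5 ×15, L=7 ×1
  A^-4: L=4 ×25, L=6 ×3
  A^-6: L=5 ×8
  A^-8: L=6 ×1
Each group contributes A^e * Σ count * d^(L-1):
Powers of d = -A^2 - A^-2: d^2 = A^4 + 2 + A^-4; d^3 = -A^6 - 3*A^2 - 3*A^-2 - A^-6; d^4 = A^8 + 4*A^4 + 6 + 4*A^-4 + A^-8; d^5 = -A^10 - 5*A^6 - 10*A^2 - 10*A^-2 - 5*A^-6 - A^-10; d^6 = A^12 + 6*A^8 + 15*A^4 + 20 + 15*A^-4 + 6*A^-8 + A^-12.
  A^8 * (d^3) = -A^14 - 3*A^10 - 3*A^6 - A^2
  A^6 * (8*d^2) = 8*A^10 + 16*A^6 + 8*A^2
  A^4 * (18*d + 10*d^3) = -10*A^10 - 48*A^6 - 48*A^2 - 10*A^-2
  A^2 * (15 + 31*d^2 + 10*d^4) = 10*A^10 + 71*A^6 + 137*A^2 + 71*A^-2 + 10*A^-6
  A^0 * (35*d + 30*d^3 + 5*d^5) = -5*A^10 - 55*A^6 - 175*A^2 - 175*A^-2 - 55*A^-6 - 5*A^-10
  A^-2 * (40*d^2 + 15*d^4 + d^6) = A^10 + 21*A^6 + 115*A^2 + 190*A^-2 + 115*A^-6 + 21*A^-10 + A^-14
  A^-4 * (25*d^3 + 3*d^5) = -3*A^6 - 40*A^2 - 105*A^-2 - 105*A^-6 - 40*A^-10 - 3*A^-14
  A^-6 * (8*d^4) = 8*A^2 + 32*A^-2 + 48*A^-6 + 32*A^-10 + 8*A^-14
  A^-8 * (d^5) = -A^2 - 5*A^-2 - 10*A^-6 - 10*A^-10 - 5*A^-14 - A^-18
Summing the groups: <K> = -A^14 + A^10 - A^6 + 3*A^2 - 2*A^-2 + 3*A^-6 - 2*A^-10 + A^-14 - A^-18
Normalise by the writhe: (-A^3)^(-w) = (-A^3)^(-2) = A^-6, so f(A) = A^-6 * <K> = -A^8 + A^4 - 1 + 3*A^-4 - 2*A^-8 + 3*A^-12 - 2*A^-16 + A^-20 - A^-24.
Substitute A = t^(-1/4), i.e. A^e → t^(-e/4): V(t) = -t^6 + t^5 - 2*t^4 + 3*t^3 - 2*t^2 + 3*t - 1 + t^-1 - t^-2

Answer: -t^6 + t^5 - 2*t^4 + 3*t^3 - 2*t^2 + 3*t - 1 + t^-1 - t^-2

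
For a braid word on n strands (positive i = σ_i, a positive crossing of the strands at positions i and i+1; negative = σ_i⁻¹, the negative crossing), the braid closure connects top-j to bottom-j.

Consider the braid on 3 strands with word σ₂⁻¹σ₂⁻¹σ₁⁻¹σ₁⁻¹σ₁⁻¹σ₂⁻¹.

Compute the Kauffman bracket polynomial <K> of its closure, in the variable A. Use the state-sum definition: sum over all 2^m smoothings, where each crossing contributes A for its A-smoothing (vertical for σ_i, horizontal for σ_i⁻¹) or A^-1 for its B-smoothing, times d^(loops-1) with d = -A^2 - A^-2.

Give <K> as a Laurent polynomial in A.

A^14 - 2*A^10 + A^6 - 2*A^2 + 2*A^-2 + A^-10

Derivation:
Braid: s2^-1 s2^-1 s1^-1 s1^-1 s1^-1 s2^-1 on 3 strands, 6 crossings.
Writhe w = (#positive) - (#negative) = 0 - 6 = -6.
State-sum expansion of <K>. There are 2^6 = 64 states.
Each crossing splits two ways (0=vertical, 1=horizontal). The state's weight is A^(#A-smoothings - #B-smoothings) * d^(loops - 1).
Tabulate the states by total A-exponent and number of loops L (A-exp: L × count):
  A^6: L=5 ×1
  A^4: L=4 ×6
  A^2: L=3 ×15
  A^0: L=2 ×18, L=4 ×2
  A^-2: L=1 ×9, L=3 ×6
  A^-4: L=2 ×6
  A^-6: L=3 ×1
Each group contributes A^e * Σ count * d^(L-1):
Powers of d = -A^2 - A^-2: d^2 = A^4 + 2 + A^-4; d^3 = -A^6 - 3*A^2 - 3*A^-2 - A^-6; d^4 = A^8 + 4*A^4 + 6 + 4*A^-4 + A^-8.
  A^6 * (d^4) = A^14 + 4*A^10 + 6*A^6 + 4*A^2 + A^-2
  A^4 * (6*d^3) = -6*A^10 - 18*A^6 - 18*A^2 - 6*A^-2
  A^2 * (15*d^2) = 15*A^6 + 30*A^2 + 15*A^-2
  A^0 * (18*d + 2*d^3) = -2*A^6 - 24*A^2 - 24*A^-2 - 2*A^-6
  A^-2 * (9 + 6*d^2) = 6*A^2 + 21*A^-2 + 6*A^-6
  A^-4 * (6*d) = -6*A^-2 - 6*A^-6
  A^-6 * (d^2) = A^-2 + 2*A^-6 + A^-10
Summing the groups: <K> = A^14 - 2*A^10 + A^6 - 2*A^2 + 2*A^-2 + A^-10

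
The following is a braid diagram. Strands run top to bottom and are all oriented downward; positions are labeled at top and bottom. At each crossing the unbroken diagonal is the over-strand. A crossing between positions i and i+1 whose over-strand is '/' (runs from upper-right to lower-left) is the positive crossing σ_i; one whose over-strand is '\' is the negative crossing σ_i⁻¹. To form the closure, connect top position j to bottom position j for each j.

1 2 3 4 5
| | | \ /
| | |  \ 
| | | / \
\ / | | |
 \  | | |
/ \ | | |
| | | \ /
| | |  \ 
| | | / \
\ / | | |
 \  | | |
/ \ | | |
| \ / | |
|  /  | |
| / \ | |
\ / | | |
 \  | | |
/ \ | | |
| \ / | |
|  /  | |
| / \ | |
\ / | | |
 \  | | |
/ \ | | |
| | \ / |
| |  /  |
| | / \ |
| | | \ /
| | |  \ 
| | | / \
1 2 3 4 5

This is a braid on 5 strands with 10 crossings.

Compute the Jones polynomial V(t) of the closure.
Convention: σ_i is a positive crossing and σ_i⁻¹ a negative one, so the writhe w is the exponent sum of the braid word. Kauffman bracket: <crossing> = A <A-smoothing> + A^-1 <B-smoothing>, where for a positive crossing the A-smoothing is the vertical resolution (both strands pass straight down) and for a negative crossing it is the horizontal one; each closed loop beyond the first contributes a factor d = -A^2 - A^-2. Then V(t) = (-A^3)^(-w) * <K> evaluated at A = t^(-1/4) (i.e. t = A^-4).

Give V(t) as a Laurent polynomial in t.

1 - t^-1 + 3*t^-2 - 4*t^-3 + 5*t^-4 - 6*t^-5 + 5*t^-6 - 4*t^-7 + 3*t^-8 - t^-9

Derivation:
Reading the diagram top to bottom ('/'-over between positions i,i+1 = s_i, '\'-over = s_i^-1): braid word = s4^-1 s1^-1 s4^-1 s1^-1 s2 s1^-1 s2 s1^-1 s3 s4^-1.
Braid: s4^-1 s1^-1 s4^-1 s1^-1 s2 s1^-1 s2 s1^-1 s3 s4^-1 on 5 strands, 10 crossings.
Writhe w = (#positive) - (#negative) = 3 - 7 = -4.
Computing the Kauffman bracket via state sum. There are 2^10 = 1024 states.
For each crossing: s=0 is the vertical smoothing, s=1 horizontal. Crossing k contributes A^(sign_k * (1 - 2*s_k)); loop factor d = -A^2 - A^-2.
Tabulate the states by total A-exponent and number of loops L (A-exp: L × count):
  A^10: L=8 ×1
  A^8: L=7 ×10
  A^6: L=6 ×45
  A^4: L=5 ×118, L=7 ×2
  A^2: L=4 ×195, L=6 ×15
  A^0: L=3 ×203, L=5 ×49
  A^-2: L=2 ×123, L=4 ×85, L=6 ×2
  A^-4: L=1 ×33, L=3 ×78, L=5 ×9
  A^-6: L=2 ×29, L=4 ×16
  A^-8: L=3 ×9, L=5 ×1
  A^-10: L=4 ×1
Each group contributes A^e * Σ count * d^(L-1):
Powers of d = -A^2 - A^-2: d^2 = A^4 + 2 + A^-4; d^3 = -A^6 - 3*A^2 - 3*A^-2 - A^-6; d^4 = A^8 + 4*A^4 + 6 + 4*A^-4 + A^-8; d^5 = -A^10 - 5*A^6 - 10*A^2 - 10*A^-2 - 5*A^-6 - A^-10; d^6 = A^12 + 6*A^8 + 15*A^4 + 20 + 15*A^-4 + 6*A^-8 + A^-12; d^7 = -A^14 - 7*A^10 - 21*A^6 - 35*A^2 - 35*A^-2 - 21*A^-6 - 7*A^-10 - A^-14.
  A^10 * (d^7) = -A^24 - 7*A^20 - 21*A^16 - 35*A^12 - 35*A^8 - 21*A^4 - 7 - A^-4
  A^8 * (10*d^6) = 10*A^20 + 60*A^16 + 150*A^12 + 200*A^8 + 150*A^4 + 60 + 10*A^-4
  A^6 * (45*d^5) = -45*A^16 - 225*A^12 - 450*A^8 - 450*A^4 - 225 - 45*A^-4
  A^4 * (118*d^4 + 2*d^6) = 2*A^16 + 130*A^12 + 502*A^8 + 748*A^4 + 502 + 130*A^-4 + 2*A^-8
  A^2 * (195*d^3 + 15*d^5) = -15*A^12 - 270*A^8 - 735*A^4 - 735 - 270*A^-4 - 15*A^-8
  A^0 * (203*d^2 + 49*d^4) = 49*A^8 + 399*A^4 + 700 + 399*A^-4 + 49*A^-8
  A^-2 * (123*d + 85*d^3 + 2*d^5) = -2*A^8 - 95*A^4 - 398 - 398*A^-4 - 95*A^-8 - 2*A^-12
  A^-4 * (33 + 78*d^2 + 9*d^4) = 9*A^4 + 114 + 243*A^-4 + 114*A^-8 + 9*A^-12
  A^-6 * (29*d + 16*d^3) = -16 - 77*A^-4 - 77*A^-8 - 16*A^-12
  A^-8 * (9*d^2 + d^4) = 1 + 13*A^-4 + 24*A^-8 + 13*A^-12 + A^-16
  A^-10 * (d^3) = -A^-4 - 3*A^-8 - 3*A^-12 - A^-16
Summing the groups: <K> = -A^24 + 3*A^20 - 4*A^16 + 5*A^12 - 6*A^8 + 5*A^4 - 4 + 3*A^-4 - A^-8 + A^-12
Normalise by the writhe: (-A^3)^(-w) = (-A^3)^(4) = A^12, so f(A) = A^12 * <K> = -A^36 + 3*A^32 - 4*A^28 + 5*A^24 - 6*A^20 + 5*A^16 - 4*A^12 + 3*A^8 - A^4 + 1.
Substitute A = t^(-1/4), i.e. A^e → t^(-e/4): V(t) = 1 - t^-1 + 3*t^-2 - 4*t^-3 + 5*t^-4 - 6*t^-5 + 5*t^-6 - 4*t^-7 + 3*t^-8 - t^-9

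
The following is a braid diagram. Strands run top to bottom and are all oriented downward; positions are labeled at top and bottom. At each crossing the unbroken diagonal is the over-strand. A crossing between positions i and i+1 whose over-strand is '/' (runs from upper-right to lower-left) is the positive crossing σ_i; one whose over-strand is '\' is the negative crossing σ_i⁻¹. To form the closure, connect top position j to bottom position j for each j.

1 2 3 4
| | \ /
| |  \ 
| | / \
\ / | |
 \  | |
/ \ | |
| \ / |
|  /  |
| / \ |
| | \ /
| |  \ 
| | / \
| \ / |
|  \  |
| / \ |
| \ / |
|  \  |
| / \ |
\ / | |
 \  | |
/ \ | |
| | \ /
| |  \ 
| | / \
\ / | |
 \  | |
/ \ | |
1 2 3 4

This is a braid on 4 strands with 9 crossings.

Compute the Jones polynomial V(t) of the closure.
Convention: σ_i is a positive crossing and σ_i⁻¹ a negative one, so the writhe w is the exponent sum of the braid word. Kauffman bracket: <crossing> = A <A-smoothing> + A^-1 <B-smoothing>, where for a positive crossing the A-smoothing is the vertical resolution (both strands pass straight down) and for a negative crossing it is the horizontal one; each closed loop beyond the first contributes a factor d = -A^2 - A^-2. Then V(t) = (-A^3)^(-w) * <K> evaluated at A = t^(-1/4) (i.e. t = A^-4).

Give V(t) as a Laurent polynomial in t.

Reading the diagram top to bottom ('/'-over between positions i,i+1 = s_i, '\'-over = s_i^-1): braid word = s3^-1 s1^-1 s2 s3^-1 s2^-1 s2^-1 s1^-1 s3^-1 s1^-1.
Braid: s3^-1 s1^-1 s2 s3^-1 s2^-1 s2^-1 s1^-1 s3^-1 s1^-1 on 4 strands, 9 crossings.
Writhe w = (#positive) - (#negative) = 1 - 8 = -7.
State-sum expansion of <K>. There are 2^9 = 512 states.
Each crossing splits two ways (0=vertical, 1=horizontal). The state's weight is A^(#A-smoothings - #B-smoothings) * d^(loops - 1).
Tabulate the states by total A-exponent and number of loops L (A-exp: L × count):
  A^9: L=6 ×1
  A^7: L=5 ×9
  A^5: L=4 ×34, L=6 ×2
  A^3: L=3 ×67, L=5 ×17
  A^1: L=2 ×69, L=4 ×56, L=6 ×1
  A^-1: L=1 ×30, L=3 ×88, L=5 ×8
  A^-3: L=2 ×61, L=4 ×23
  A^-5: L=1 ×9, L=3 ×26, L=5 ×1
  A^-7: L=2 ×6, L=4 ×3
  A^-9: L=3 ×1
Each group contributes A^e * Σ count * d^(L-1):
Powers of d = -A^2 - A^-2: d^2 = A^4 + 2 + A^-4; d^3 = -A^6 - 3*A^2 - 3*A^-2 - A^-6; d^4 = A^8 + 4*A^4 + 6 + 4*A^-4 + A^-8; d^5 = -A^10 - 5*A^6 - 10*A^2 - 10*A^-2 - 5*A^-6 - A^-10.
  A^9 * (d^5) = -A^19 - 5*A^15 - 10*A^11 - 10*A^7 - 5*A^3 - A^-1
  A^7 * (9*d^4) = 9*A^15 + 36*A^11 + 54*A^7 + 36*A^3 + 9*A^-1
  A^5 * (34*d^3 + 2*d^5) = -2*A^15 - 44*A^11 - 122*A^7 - 122*A^3 - 44*A^-1 - 2*A^-5
  A^3 * (67*d^2 + 17*d^4) = 17*A^11 + 135*A^7 + 236*A^3 + 135*A^-1 + 17*A^-5
  A^1 * (69*d + 56*d^3 + d^5) = -A^11 - 61*A^7 - 247*A^3 - 247*A^-1 - 61*A^-5 - A^-9
  A^-1 * (30 + 88*d^2 + 8*d^4) = 8*A^7 + 120*A^3 + 254*A^-1 + 120*A^-5 + 8*A^-9
  A^-3 * (61*d + 23*d^3) = -23*A^3 - 130*A^-1 - 130*A^-5 - 23*A^-9
  A^-5 * (9 + 26*d^2 + d^4) = A^3 + 30*A^-1 + 67*A^-5 + 30*A^-9 + A^-13
  A^-7 * (6*d + 3*d^3) = -3*A^-1 - 15*A^-5 - 15*A^-9 - 3*A^-13
  A^-9 * (d^2) = A^-5 + 2*A^-9 + A^-13
Summing the groups: <K> = -A^19 + 2*A^15 - 2*A^11 + 4*A^7 - 4*A^3 + 3*A^-1 - 3*A^-5 + A^-9 - A^-13
Normalise by the writhe: (-A^3)^(-w) = (-A^3)^(7) = -A^21, so f(A) = -A^21 * <K> = A^40 - 2*A^36 + 2*A^32 - 4*A^28 + 4*A^24 - 3*A^20 + 3*A^16 - A^12 + A^8.
Substitute A = t^(-1/4), i.e. A^e → t^(-e/4): V(t) = t^-2 - t^-3 + 3*t^-4 - 3*t^-5 + 4*t^-6 - 4*t^-7 + 2*t^-8 - 2*t^-9 + t^-10

Answer: t^-2 - t^-3 + 3*t^-4 - 3*t^-5 + 4*t^-6 - 4*t^-7 + 2*t^-8 - 2*t^-9 + t^-10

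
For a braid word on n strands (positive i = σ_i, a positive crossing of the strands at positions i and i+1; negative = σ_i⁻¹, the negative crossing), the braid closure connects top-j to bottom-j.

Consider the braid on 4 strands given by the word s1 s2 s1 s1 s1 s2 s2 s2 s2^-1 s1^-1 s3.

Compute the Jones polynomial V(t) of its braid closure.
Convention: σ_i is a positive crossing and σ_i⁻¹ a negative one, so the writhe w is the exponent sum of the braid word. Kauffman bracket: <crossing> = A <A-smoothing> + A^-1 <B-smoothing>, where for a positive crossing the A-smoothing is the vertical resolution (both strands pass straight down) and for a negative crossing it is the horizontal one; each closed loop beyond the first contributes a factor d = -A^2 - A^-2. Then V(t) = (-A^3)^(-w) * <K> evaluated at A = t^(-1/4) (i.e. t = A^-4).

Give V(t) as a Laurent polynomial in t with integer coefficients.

t^8 - 2*t^7 + t^6 - 2*t^5 + 2*t^4 + t^2

Derivation:
The presented braid s1 s2 s1 s1 s1 s2 s2 s2 s2^-1 s1^-1 s3 on 4 strands reduces by inverse Markov moves (closure unchanged at each step):
  Destabilize: the word has the form β·s3 where s3 occurs only as the final letter (β ∈ B_3); drop it and the last strand → 3 strands.
  Deconjugate: the word is γ·β·γ⁻¹ with γ = s1 s2 (prefix) and γ⁻¹ = s2^-1 s1^-1 (suffix); strip both.
Reduced to β = s1 s1 s1 s2 s2 s2 on 3 strands, 6 crossings.
Compute on β:
Braid: s1 s1 s1 s2 s2 s2 on 3 strands, 6 crossings.
Writhe w = (#positive) - (#negative) = 6 - 0 = 6.
State-sum expansion of <K>. There are 2^6 = 64 states.
Smooth each crossing (0=||, 1=⌣⌢); contribution A^(Σ sign_k(1-2s_k)) * d^(L-1).
Tabulate the states by total A-exponent and number of loops L (A-exp: L × count):
  A^6: L=3 ×1
  A^4: L=2 ×6
  A^2: L=1 ×9, L=3 ×6
  A^0: L=2 ×18, L=4 ×2
  A^-2: L=3 ×15
  A^-4: L=4 ×6
  A^-6: L=5 ×1
Each group contributes A^e * Σ count * d^(L-1):
Powers of d = -A^2 - A^-2: d^2 = A^4 + 2 + A^-4; d^3 = -A^6 - 3*A^2 - 3*A^-2 - A^-6; d^4 = A^8 + 4*A^4 + 6 + 4*A^-4 + A^-8.
  A^6 * (d^2) = A^10 + 2*A^6 + A^2
  A^4 * (6*d) = -6*A^6 - 6*A^2
  A^2 * (9 + 6*d^2) = 6*A^6 + 21*A^2 + 6*A^-2
  A^0 * (18*d + 2*d^3) = -2*A^6 - 24*A^2 - 24*A^-2 - 2*A^-6
  A^-2 * (15*d^2) = 15*A^2 + 30*A^-2 + 15*A^-6
  A^-4 * (6*d^3) = -6*A^2 - 18*A^-2 - 18*A^-6 - 6*A^-10
  A^-6 * (d^4) = A^2 + 4*A^-2 + 6*A^-6 + 4*A^-10 + A^-14
Summing the groups: <K> = A^10 + 2*A^2 - 2*A^-2 + A^-6 - 2*A^-10 + A^-14
Normalise by the writhe: (-A^3)^(-w) = (-A^3)^(-6) = A^-18, so f(A) = A^-18 * <K> = A^-8 + 2*A^-16 - 2*A^-20 + A^-24 - 2*A^-28 + A^-32.
Substitute A = t^(-1/4), i.e. A^e → t^(-e/4): V(t) = t^8 - 2*t^7 + t^6 - 2*t^5 + 2*t^4 + t^2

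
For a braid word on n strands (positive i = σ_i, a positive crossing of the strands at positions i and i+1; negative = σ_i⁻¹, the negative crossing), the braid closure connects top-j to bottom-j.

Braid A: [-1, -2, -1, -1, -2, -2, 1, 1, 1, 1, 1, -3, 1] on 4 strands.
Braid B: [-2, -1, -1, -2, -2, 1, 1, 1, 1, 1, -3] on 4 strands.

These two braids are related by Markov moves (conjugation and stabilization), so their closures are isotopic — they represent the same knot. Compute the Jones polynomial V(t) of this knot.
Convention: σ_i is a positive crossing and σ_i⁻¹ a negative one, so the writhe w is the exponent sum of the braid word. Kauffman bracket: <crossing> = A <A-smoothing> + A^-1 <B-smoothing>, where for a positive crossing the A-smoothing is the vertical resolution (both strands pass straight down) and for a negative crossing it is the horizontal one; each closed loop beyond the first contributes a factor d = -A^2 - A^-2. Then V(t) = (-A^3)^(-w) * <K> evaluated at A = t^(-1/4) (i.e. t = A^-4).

Markov-equivalent braids have isotopic closures, hence identical knot invariants. Strip the Markov moves from each word to reach a common short braid β, then compute V(t) once on β.
Braid A: s1^-1 s2^-1 s1^-1 s1^-1 s2^-1 s2^-1 s1 s1 s1 s1 s1 s3^-1 s1 on 4 strands reduces by inverse Markov moves (closure unchanged at each step):
  Deconjugate: the word is γ·β·γ⁻¹ with γ = s1^-1 (prefix) and γ⁻¹ = s1 (suffix); strip both.
  Destabilize: the word has the form β·s3^-1 where s3^-1 occurs only as the final letter (β ∈ B_3); drop it and the last strand → 3 strands.
Reduced to β = s2^-1 s1^-1 s1^-1 s2^-1 s2^-1 s1 s1 s1 s1 s1 on 3 strands, 10 crossings.
Braid B: s2^-1 s1^-1 s1^-1 s2^-1 s2^-1 s1 s1 s1 s1 s1 s3^-1 on 4 strands reduces by inverse Markov moves (closure unchanged at each step):
  Destabilize: the word has the form β·s3^-1 where s3^-1 occurs only as the final letter (β ∈ B_3); drop it and the last strand → 3 strands.
Reduced to β = s2^-1 s1^-1 s1^-1 s2^-1 s2^-1 s1 s1 s1 s1 s1 on 3 strands, 10 crossings.
Both give the same β = s2^-1 s1^-1 s1^-1 s2^-1 s2^-1 s1 s1 s1 s1 s1 on 3 strands, so one state sum suffices:
Braid: s2^-1 s1^-1 s1^-1 s2^-1 s2^-1 s1 s1 s1 s1 s1 on 3 strands, 10 crossings.
Writhe w = (#positive) - (#negative) = 5 - 5 = 0.
State-sum expansion of <K>. There are 2^10 = 1024 states.
Smooth each crossing (0=||, 1=⌣⌢); contribution A^(Σ sign_k(1-2s_k)) * d^(L-1).
Tabulate the states by total A-exponent and number of loops L (A-exp: L × count):
  A^10: L=4 ×1
  A^8: L=3 ×10
  A^6: L=2 ×29, L=4 ×16
  A^4: L=1 ×26, L=3 ×74, L=5 ×20
  A^2: L=2 ×90, L=4 ×105, L=6 ×15
  A^0: L=1 ×15, L=3 ×141, L=5 ×90, L=7 ×6
  A^-2: L=2 ×35, L=4 ×130, L=6 ×44, L=8 ×1
  A^-4: L=3 ×40, L=5 ×69, L=7 ×11
  A^-6: L=4 ×25, L=6 ×19, L=8 ×1
  A^-8: L=5 ×8, L=7 ×2
  A^-10: L=6 ×1
Each group contributes A^e * Σ count * d^(L-1):
Powers of d = -A^2 - A^-2: d^2 = A^4 + 2 + A^-4; d^3 = -A^6 - 3*A^2 - 3*A^-2 - A^-6; d^4 = A^8 + 4*A^4 + 6 + 4*A^-4 + A^-8; d^5 = -A^10 - 5*A^6 - 10*A^2 - 10*A^-2 - 5*A^-6 - A^-10; d^6 = A^12 + 6*A^8 + 15*A^4 + 20 + 15*A^-4 + 6*A^-8 + A^-12; d^7 = -A^14 - 7*A^10 - 21*A^6 - 35*A^2 - 35*A^-2 - 21*A^-6 - 7*A^-10 - A^-14.
  A^10 * (d^3) = -A^16 - 3*A^12 - 3*A^8 - A^4
  A^8 * (10*d^2) = 10*A^12 + 20*A^8 + 10*A^4
  A^6 * (29*d + 16*d^3) = -16*A^12 - 77*A^8 - 77*A^4 - 16
  A^4 * (26 + 74*d^2 + 20*d^4) = 20*A^12 + 154*A^8 + 294*A^4 + 154 + 20*A^-4
  A^2 * (90*d + 105*d^3 + 15*d^5) = -15*A^12 - 180*A^8 - 555*A^4 - 555 - 180*A^-4 - 15*A^-8
  A^0 * (15 + 141*d^2 + 90*d^4 + 6*d^6) = 6*A^12 + 126*A^8 + 591*A^4 + 957 + 591*A^-4 + 126*A^-8 + 6*A^-12
  A^-2 * (35*d + 130*d^3 + 44*d^5 + d^7) = -A^12 - 51*A^8 - 371*A^4 - 900 - 900*A^-4 - 371*A^-8 - 51*A^-12 - A^-16
  A^-4 * (40*d^2 + 69*d^4 + 11*d^6) = 11*A^8 + 135*A^4 + 481 + 714*A^-4 + 481*A^-8 + 135*A^-12 + 11*A^-16
  A^-6 * (25*d^3 + 19*d^5 + d^7) = -A^8 - 26*A^4 - 141 - 300*A^-4 - 300*A^-8 - 141*A^-12 - 26*A^-16 - A^-20
  A^-8 * (8*d^4 + 2*d^6) = 2*A^4 + 20 + 62*A^-4 + 88*A^-8 + 62*A^-12 + 20*A^-16 + 2*A^-20
  A^-10 * (d^5) = -1 - 5*A^-4 - 10*A^-8 - 10*A^-12 - 5*A^-16 - A^-20
Summing the groups: <K> = -A^16 + A^12 - A^8 + 2*A^4 - 1 + 2*A^-4 - A^-8 + A^-12 - A^-16
Normalise by the writhe: (-A^3)^(-w) = (-A^3)^(0) = 1, so f(A) = 1 * <K> = -A^16 + A^12 - A^8 + 2*A^4 - 1 + 2*A^-4 - A^-8 + A^-12 - A^-16.
Substitute A = t^(-1/4), i.e. A^e → t^(-e/4): V(t) = -t^4 + t^3 - t^2 + 2*t - 1 + 2*t^-1 - t^-2 + t^-3 - t^-4

Answer: -t^4 + t^3 - t^2 + 2*t - 1 + 2*t^-1 - t^-2 + t^-3 - t^-4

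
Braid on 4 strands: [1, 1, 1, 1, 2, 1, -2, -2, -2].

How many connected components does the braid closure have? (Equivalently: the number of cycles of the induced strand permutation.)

3

Derivation:
Track the strand permutation on 4 strands, starting from identity.
  step 1: s1 swaps positions 1,2 -> [2 1 3 4]
  step 2: s1 swaps positions 1,2 -> [1 2 3 4]
  step 3: s1 swaps positions 1,2 -> [2 1 3 4]
  step 4: s1 swaps positions 1,2 -> [1 2 3 4]
  step 5: s2 swaps positions 2,3 -> [1 3 2 4]
  step 6: s1 swaps positions 1,2 -> [3 1 2 4]
  step 7: s2^-1 swaps positions 2,3 -> [3 2 1 4]
  step 8: s2^-1 swaps positions 2,3 -> [3 1 2 4]
  step 9: s2^-1 swaps positions 2,3 -> [3 2 1 4]
Final permutation (position -> original strand): [3 2 1 4]
Closure components = cycle count of this permutation = 3.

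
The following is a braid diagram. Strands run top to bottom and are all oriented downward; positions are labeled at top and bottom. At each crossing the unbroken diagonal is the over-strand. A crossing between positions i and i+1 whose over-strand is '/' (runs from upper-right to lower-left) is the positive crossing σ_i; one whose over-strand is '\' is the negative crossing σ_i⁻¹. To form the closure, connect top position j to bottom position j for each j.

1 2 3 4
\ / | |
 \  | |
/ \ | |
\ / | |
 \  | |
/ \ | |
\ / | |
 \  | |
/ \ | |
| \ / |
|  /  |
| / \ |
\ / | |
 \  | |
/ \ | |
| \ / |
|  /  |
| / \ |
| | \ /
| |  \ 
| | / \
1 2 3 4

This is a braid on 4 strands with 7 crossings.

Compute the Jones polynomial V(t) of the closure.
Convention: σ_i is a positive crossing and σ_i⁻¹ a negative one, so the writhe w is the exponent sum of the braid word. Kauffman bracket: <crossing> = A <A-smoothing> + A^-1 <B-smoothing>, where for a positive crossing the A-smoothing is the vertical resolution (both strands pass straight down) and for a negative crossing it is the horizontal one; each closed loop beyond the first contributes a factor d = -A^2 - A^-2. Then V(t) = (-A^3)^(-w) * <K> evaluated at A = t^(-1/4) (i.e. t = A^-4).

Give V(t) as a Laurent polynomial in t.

Reading the diagram top to bottom ('/'-over between positions i,i+1 = s_i, '\'-over = s_i^-1): braid word = s1^-1 s1^-1 s1^-1 s2 s1^-1 s2 s3^-1.
The presented braid s1^-1 s1^-1 s1^-1 s2 s1^-1 s2 s3^-1 on 4 strands reduces by inverse Markov moves (closure unchanged at each step):
  Destabilize: the word has the form β·s3^-1 where s3^-1 occurs only as the final letter (β ∈ B_3); drop it and the last strand → 3 strands.
Reduced to β = s1^-1 s1^-1 s1^-1 s2 s1^-1 s2 on 3 strands, 6 crossings.
Compute on β:
Braid: s1^-1 s1^-1 s1^-1 s2 s1^-1 s2 on 3 strands, 6 crossings.
Writhe w = (#positive) - (#negative) = 2 - 4 = -2.
State-sum expansion of <K>. There are 2^6 = 64 states.
For each crossing: s=0 is the vertical smoothing, s=1 horizontal. Crossing k contributes A^(sign_k * (1 - 2*s_k)); loop factor d = -A^2 - A^-2.
Tabulate the states by total A-exponent and number of loops L (A-exp: L × count):
  A^6: L=5 ×1
  A^4: L=4 ×6
  A^2: L=3 ×15
  A^0: L=2 ×19, L=4 ×1
  A^-2: L=1 ×11, L=3 ×4
  A^-4: L=2 ×6
  A^-6: L=3 ×1
Each group contributes A^e * Σ count * d^(L-1):
Powers of d = -A^2 - A^-2: d^2 = A^4 + 2 + A^-4; d^3 = -A^6 - 3*A^2 - 3*A^-2 - A^-6; d^4 = A^8 + 4*A^4 + 6 + 4*A^-4 + A^-8.
  A^6 * (d^4) = A^14 + 4*A^10 + 6*A^6 + 4*A^2 + A^-2
  A^4 * (6*d^3) = -6*A^10 - 18*A^6 - 18*A^2 - 6*A^-2
  A^2 * (15*d^2) = 15*A^6 + 30*A^2 + 15*A^-2
  A^0 * (19*d + d^3) = -A^6 - 22*A^2 - 22*A^-2 - A^-6
  A^-2 * (11 + 4*d^2) = 4*A^2 + 19*A^-2 + 4*A^-6
  A^-4 * (6*d) = -6*A^-2 - 6*A^-6
  A^-6 * (d^2) = A^-2 + 2*A^-6 + A^-10
Summing the groups: <K> = A^14 - 2*A^10 + 2*A^6 - 2*A^2 + 2*A^-2 - A^-6 + A^-10
Normalise by the writhe: (-A^3)^(-w) = (-A^3)^(2) = A^6, so f(A) = A^6 * <K> = A^20 - 2*A^16 + 2*A^12 - 2*A^8 + 2*A^4 - 1 + A^-4.
Substitute A = t^(-1/4), i.e. A^e → t^(-e/4): V(t) = t - 1 + 2*t^-1 - 2*t^-2 + 2*t^-3 - 2*t^-4 + t^-5

Answer: t - 1 + 2*t^-1 - 2*t^-2 + 2*t^-3 - 2*t^-4 + t^-5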